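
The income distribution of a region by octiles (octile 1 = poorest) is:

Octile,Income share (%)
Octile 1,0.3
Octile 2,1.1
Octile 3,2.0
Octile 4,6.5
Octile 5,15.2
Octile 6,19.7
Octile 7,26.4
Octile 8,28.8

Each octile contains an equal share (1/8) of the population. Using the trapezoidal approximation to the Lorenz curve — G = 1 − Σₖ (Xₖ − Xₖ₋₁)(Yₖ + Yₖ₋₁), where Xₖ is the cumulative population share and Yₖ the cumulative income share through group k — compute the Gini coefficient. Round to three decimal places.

Cumulative income shares Yₖ: 0.0030, 0.0140, 0.0340, 0.0990, 0.2510, 0.4480, 0.7120, 1.0000
Σ (Xₖ−Xₖ₋₁)(Yₖ+Yₖ₋₁) = (1/8)(0.0030+0.0000) + (1/8)(0.0140+0.0030) + (1/8)(0.0340+0.0140) + (1/8)(0.0990+0.0340) + (1/8)(0.2510+0.0990) + (1/8)(0.4480+0.2510) + (1/8)(0.7120+0.4480) + (1/8)(1.0000+0.7120)
  = 0.0004 + 0.0021 + 0.0060 + 0.0166 + 0.0437 + 0.0874 + 0.1450 + 0.2140 = 0.5152
G = 1 − 0.5152 = 0.4848

0.485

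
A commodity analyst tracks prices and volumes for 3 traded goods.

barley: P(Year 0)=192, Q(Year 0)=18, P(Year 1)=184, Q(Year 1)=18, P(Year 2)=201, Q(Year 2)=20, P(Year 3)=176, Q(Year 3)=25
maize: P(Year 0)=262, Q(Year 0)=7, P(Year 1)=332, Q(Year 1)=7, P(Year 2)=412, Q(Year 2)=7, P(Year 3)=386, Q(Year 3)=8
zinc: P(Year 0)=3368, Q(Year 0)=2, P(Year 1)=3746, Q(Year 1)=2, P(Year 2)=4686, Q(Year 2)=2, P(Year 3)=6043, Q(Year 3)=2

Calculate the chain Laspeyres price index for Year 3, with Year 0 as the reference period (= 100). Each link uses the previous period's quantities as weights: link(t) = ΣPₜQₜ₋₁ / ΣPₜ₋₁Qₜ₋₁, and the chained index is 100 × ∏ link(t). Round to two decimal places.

148.48

Link Year 0→Year 1:
ΣP(Year 1)Q(Year 0) = 184×18 + 332×7 + 3746×2 = 3312 + 2324 + 7492 = 13128
ΣP(Year 0)Q(Year 0) = 192×18 + 262×7 + 3368×2 = 3456 + 1834 + 6736 = 12026
link = 13128/12026 = 1.091635
Link Year 1→Year 2:
ΣP(Year 2)Q(Year 1) = 201×18 + 412×7 + 4686×2 = 3618 + 2884 + 9372 = 15874
ΣP(Year 1)Q(Year 1) = 184×18 + 332×7 + 3746×2 = 3312 + 2324 + 7492 = 13128
link = 15874/13128 = 1.209171
Link Year 2→Year 3:
ΣP(Year 3)Q(Year 2) = 176×20 + 386×7 + 6043×2 = 3520 + 2702 + 12086 = 18308
ΣP(Year 2)Q(Year 2) = 201×20 + 412×7 + 4686×2 = 4020 + 2884 + 9372 = 16276
link = 18308/16276 = 1.124846
Chained index = 100 × 1.091635 × 1.209171 × 1.124846 = 148.4767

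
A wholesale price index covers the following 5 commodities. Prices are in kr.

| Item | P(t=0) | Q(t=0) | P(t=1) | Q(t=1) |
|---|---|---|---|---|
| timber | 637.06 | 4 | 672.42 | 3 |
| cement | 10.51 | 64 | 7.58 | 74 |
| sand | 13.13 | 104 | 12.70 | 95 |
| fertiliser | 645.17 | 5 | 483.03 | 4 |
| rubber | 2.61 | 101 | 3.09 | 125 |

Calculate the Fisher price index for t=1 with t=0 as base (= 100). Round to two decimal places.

Laspeyres component (base-period weights):
ΣP(t=1)Q(t=0) = 672.42×4 + 7.58×64 + 12.70×104 + 483.03×5 + 3.09×101 = 2689.68 + 485.12 + 1320.8 + 2415.15 + 312.09 = 7222.84
ΣP(t=0)Q(t=0) = 637.06×4 + 10.51×64 + 13.13×104 + 645.17×5 + 2.61×101 = 2548.24 + 672.64 + 1365.52 + 3225.85 + 263.61 = 8075.86
L = 7222.84 / 8075.86 × 100 = 89.4374
Paasche component (current-period weights):
ΣP(t=1)Q(t=1) = 672.42×3 + 7.58×74 + 12.70×95 + 483.03×4 + 3.09×125 = 2017.26 + 560.92 + 1206.5 + 1932.12 + 386.25 = 6103.05
ΣP(t=0)Q(t=1) = 637.06×3 + 10.51×74 + 13.13×95 + 645.17×4 + 2.61×125 = 1911.18 + 777.74 + 1247.35 + 2580.68 + 326.25 = 6843.2
P = 6103.05 / 6843.2 × 100 = 89.1842
Fisher = √(L × P) = √(89.4374 × 89.1842) = 89.3107

89.31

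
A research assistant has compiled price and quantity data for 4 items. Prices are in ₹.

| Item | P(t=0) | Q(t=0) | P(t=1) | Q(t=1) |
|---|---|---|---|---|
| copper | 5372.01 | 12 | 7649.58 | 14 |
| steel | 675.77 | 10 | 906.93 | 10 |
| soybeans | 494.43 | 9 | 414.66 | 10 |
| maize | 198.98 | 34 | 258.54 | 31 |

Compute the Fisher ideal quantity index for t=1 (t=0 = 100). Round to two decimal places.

113.04

Laspeyres component (base-period weights):
ΣP(t=0)Q(t=1) = 5372.01×14 + 675.77×10 + 494.43×10 + 198.98×31 = 75208.14 + 6757.7 + 4944.3 + 6168.38 = 93078.52
ΣP(t=0)Q(t=0) = 5372.01×12 + 675.77×10 + 494.43×9 + 198.98×34 = 64464.12 + 6757.7 + 4449.87 + 6765.32 = 82437.01
L = 93078.52 / 82437.01 × 100 = 112.9087
Paasche component (current-period weights):
ΣP(t=1)Q(t=1) = 7649.58×14 + 906.93×10 + 414.66×10 + 258.54×31 = 107094.12 + 9069.3 + 4146.6 + 8014.74 = 128324.76
ΣP(t=1)Q(t=0) = 7649.58×12 + 906.93×10 + 414.66×9 + 258.54×34 = 91794.96 + 9069.3 + 3731.94 + 8790.36 = 113386.56
P = 128324.76 / 113386.56 × 100 = 113.1746
Fisher = √(L × P) = √(112.9087 × 113.1746) = 113.0415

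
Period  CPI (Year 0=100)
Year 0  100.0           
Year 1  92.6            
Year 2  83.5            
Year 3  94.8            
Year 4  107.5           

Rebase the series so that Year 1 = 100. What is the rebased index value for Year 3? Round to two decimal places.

102.38

Rebased(Year 3) = 94.8 / 92.6 × 100 = 102.3758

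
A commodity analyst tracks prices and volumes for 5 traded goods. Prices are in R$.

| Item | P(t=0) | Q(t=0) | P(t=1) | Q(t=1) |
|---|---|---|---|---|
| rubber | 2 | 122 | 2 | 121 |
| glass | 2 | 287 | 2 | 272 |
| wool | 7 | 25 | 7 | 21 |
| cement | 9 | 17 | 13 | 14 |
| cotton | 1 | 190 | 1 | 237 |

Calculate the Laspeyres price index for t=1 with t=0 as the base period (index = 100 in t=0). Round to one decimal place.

Laspeyres price index uses base-period quantities as weights.
ΣP(t=1)·Q(t=0) = 2×122 + 2×287 + 7×25 + 13×17 + 1×190 = 244 + 574 + 175 + 221 + 190 = 1404
ΣP(t=0)·Q(t=0) = 2×122 + 2×287 + 7×25 + 9×17 + 1×190 = 244 + 574 + 175 + 153 + 190 = 1336
Index = 1404 / 1336 × 100 = 105.0898

105.1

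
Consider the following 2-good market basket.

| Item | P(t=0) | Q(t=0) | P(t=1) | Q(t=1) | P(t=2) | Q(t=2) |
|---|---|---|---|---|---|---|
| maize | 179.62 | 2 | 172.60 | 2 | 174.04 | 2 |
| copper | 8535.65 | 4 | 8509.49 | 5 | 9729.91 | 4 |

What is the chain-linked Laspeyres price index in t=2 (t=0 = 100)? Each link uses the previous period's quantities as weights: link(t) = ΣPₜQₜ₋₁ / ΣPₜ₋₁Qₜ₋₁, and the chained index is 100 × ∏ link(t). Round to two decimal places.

113.84

Link t=0→t=1:
ΣP(t=1)Q(t=0) = 172.60×2 + 8509.49×4 = 345.2 + 34037.96 = 34383.16
ΣP(t=0)Q(t=0) = 179.62×2 + 8535.65×4 = 359.24 + 34142.6 = 34501.84
link = 34383.16/34501.84 = 0.996560
Link t=1→t=2:
ΣP(t=2)Q(t=1) = 174.04×2 + 9729.91×5 = 348.08 + 48649.55 = 48997.63
ΣP(t=1)Q(t=1) = 172.60×2 + 8509.49×5 = 345.2 + 42547.45 = 42892.65
link = 48997.63/42892.65 = 1.142332
Chained index = 100 × 0.996560 × 1.142332 = 113.8402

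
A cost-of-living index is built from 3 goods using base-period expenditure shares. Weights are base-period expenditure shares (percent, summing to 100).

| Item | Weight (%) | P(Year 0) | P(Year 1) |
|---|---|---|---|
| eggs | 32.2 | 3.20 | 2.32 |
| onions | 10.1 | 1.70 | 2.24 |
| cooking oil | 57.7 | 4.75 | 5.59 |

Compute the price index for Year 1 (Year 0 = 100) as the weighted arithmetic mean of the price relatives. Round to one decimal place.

eggs: 32.2 × (2.32/3.20) = 32.2 × 0.725000 = 23.3450
onions: 10.1 × (2.24/1.70) = 10.1 × 1.317647 = 13.3082
cooking oil: 57.7 × (5.59/4.75) = 57.7 × 1.176842 = 67.9038
Index = Σ wᵢ·(p₁ᵢ/p₀ᵢ) = 23.3450 + 13.3082 + 67.9038 = 104.5570

104.6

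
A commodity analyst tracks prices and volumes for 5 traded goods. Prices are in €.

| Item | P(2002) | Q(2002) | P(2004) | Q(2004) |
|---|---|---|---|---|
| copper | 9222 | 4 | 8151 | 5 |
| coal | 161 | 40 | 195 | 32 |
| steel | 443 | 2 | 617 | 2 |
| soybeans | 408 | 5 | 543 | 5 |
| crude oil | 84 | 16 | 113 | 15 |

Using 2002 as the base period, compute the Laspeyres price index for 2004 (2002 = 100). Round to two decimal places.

96.98

Laspeyres price index uses base-period quantities as weights.
ΣP(2004)·Q(2002) = 8151×4 + 195×40 + 617×2 + 543×5 + 113×16 = 32604 + 7800 + 1234 + 2715 + 1808 = 46161
ΣP(2002)·Q(2002) = 9222×4 + 161×40 + 443×2 + 408×5 + 84×16 = 36888 + 6440 + 886 + 2040 + 1344 = 47598
Index = 46161 / 47598 × 100 = 96.9810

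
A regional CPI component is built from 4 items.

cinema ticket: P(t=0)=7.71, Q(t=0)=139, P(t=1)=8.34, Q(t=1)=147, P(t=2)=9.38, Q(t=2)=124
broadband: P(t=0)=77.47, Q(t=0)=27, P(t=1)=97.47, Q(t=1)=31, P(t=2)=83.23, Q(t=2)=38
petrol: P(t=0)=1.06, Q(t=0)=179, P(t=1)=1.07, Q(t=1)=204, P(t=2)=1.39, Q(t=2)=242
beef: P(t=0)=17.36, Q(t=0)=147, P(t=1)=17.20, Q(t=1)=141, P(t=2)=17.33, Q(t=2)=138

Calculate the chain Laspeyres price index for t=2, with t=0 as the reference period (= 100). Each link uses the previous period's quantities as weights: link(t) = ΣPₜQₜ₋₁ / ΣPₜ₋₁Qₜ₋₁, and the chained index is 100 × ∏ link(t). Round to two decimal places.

Link t=0→t=1:
ΣP(t=1)Q(t=0) = 8.34×139 + 97.47×27 + 1.07×179 + 17.20×147 = 1159.26 + 2631.69 + 191.53 + 2528.4 = 6510.88
ΣP(t=0)Q(t=0) = 7.71×139 + 77.47×27 + 1.06×179 + 17.36×147 = 1071.69 + 2091.69 + 189.74 + 2551.92 = 5905.04
link = 6510.88/5905.04 = 1.102597
Link t=1→t=2:
ΣP(t=2)Q(t=1) = 9.38×147 + 83.23×31 + 1.39×204 + 17.33×141 = 1378.86 + 2580.13 + 283.56 + 2443.53 = 6686.08
ΣP(t=1)Q(t=1) = 8.34×147 + 97.47×31 + 1.07×204 + 17.20×141 = 1225.98 + 3021.57 + 218.28 + 2425.2 = 6891.03
link = 6686.08/6891.03 = 0.970258
Chained index = 100 × 1.102597 × 0.970258 = 106.9804

106.98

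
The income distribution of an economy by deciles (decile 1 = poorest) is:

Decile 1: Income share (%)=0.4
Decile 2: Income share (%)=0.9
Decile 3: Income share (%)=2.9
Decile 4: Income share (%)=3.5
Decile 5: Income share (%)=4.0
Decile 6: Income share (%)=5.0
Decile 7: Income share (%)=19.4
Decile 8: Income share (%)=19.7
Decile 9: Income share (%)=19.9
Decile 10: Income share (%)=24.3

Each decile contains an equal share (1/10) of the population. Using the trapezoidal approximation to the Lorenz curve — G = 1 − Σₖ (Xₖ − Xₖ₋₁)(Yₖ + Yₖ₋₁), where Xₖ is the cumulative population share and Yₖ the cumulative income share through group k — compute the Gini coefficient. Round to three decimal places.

0.481

Cumulative income shares Yₖ: 0.0040, 0.0130, 0.0420, 0.0770, 0.1170, 0.1670, 0.3610, 0.5580, 0.7570, 1.0000
Σ (Xₖ−Xₖ₋₁)(Yₖ+Yₖ₋₁) = (1/10)(0.0040+0.0000) + (1/10)(0.0130+0.0040) + (1/10)(0.0420+0.0130) + (1/10)(0.0770+0.0420) + (1/10)(0.1170+0.0770) + (1/10)(0.1670+0.1170) + (1/10)(0.3610+0.1670) + (1/10)(0.5580+0.3610) + (1/10)(0.7570+0.5580) + (1/10)(1.0000+0.7570)
  = 0.0004 + 0.0017 + 0.0055 + 0.0119 + 0.0194 + 0.0284 + 0.0528 + 0.0919 + 0.1315 + 0.1757 = 0.5192
G = 1 − 0.5192 = 0.4808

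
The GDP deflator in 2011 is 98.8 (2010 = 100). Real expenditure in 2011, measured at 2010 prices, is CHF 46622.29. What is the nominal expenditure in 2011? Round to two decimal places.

Nominal = Real × (Index/100) = 46622.29 × (98.8/100)
        = 46622.29 × 0.988 = 46062.8225

46062.82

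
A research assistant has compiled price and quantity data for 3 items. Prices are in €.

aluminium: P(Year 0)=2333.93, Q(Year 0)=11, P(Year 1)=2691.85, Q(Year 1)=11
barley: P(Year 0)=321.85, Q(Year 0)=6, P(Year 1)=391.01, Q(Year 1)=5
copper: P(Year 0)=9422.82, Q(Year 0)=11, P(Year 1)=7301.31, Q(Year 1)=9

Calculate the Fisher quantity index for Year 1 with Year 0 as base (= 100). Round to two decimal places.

Laspeyres component (base-period weights):
ΣP(Year 0)Q(Year 1) = 2333.93×11 + 321.85×5 + 9422.82×9 = 25673.23 + 1609.25 + 84805.38 = 112087.86
ΣP(Year 0)Q(Year 0) = 2333.93×11 + 321.85×6 + 9422.82×11 = 25673.23 + 1931.1 + 103651.02 = 131255.35
L = 112087.86 / 131255.35 × 100 = 85.3968
Paasche component (current-period weights):
ΣP(Year 1)Q(Year 1) = 2691.85×11 + 391.01×5 + 7301.31×9 = 29610.35 + 1955.05 + 65711.79 = 97277.19
ΣP(Year 1)Q(Year 0) = 2691.85×11 + 391.01×6 + 7301.31×11 = 29610.35 + 2346.06 + 80314.41 = 112270.82
P = 97277.19 / 112270.82 × 100 = 86.6451
Fisher = √(L × P) = √(85.3968 × 86.6451) = 86.0187

86.02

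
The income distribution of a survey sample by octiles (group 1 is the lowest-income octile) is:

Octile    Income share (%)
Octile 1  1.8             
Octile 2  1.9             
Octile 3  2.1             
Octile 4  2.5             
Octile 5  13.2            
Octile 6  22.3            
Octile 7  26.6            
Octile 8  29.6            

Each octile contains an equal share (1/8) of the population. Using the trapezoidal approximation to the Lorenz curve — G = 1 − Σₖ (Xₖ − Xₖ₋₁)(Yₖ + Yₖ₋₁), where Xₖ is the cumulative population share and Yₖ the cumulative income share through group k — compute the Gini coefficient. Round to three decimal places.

0.487

Cumulative income shares Yₖ: 0.0180, 0.0370, 0.0580, 0.0830, 0.2150, 0.4380, 0.7040, 1.0000
Σ (Xₖ−Xₖ₋₁)(Yₖ+Yₖ₋₁) = (1/8)(0.0180+0.0000) + (1/8)(0.0370+0.0180) + (1/8)(0.0580+0.0370) + (1/8)(0.0830+0.0580) + (1/8)(0.2150+0.0830) + (1/8)(0.4380+0.2150) + (1/8)(0.7040+0.4380) + (1/8)(1.0000+0.7040)
  = 0.0023 + 0.0069 + 0.0119 + 0.0176 + 0.0373 + 0.0816 + 0.1428 + 0.2130 = 0.5133
G = 1 − 0.5133 = 0.4867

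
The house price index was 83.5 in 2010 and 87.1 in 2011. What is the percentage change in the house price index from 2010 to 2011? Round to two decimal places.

4.31%

Change = (87.1 − 83.5) / 83.5 × 100
       = 3.6 / 83.5 × 100 = 4.3114%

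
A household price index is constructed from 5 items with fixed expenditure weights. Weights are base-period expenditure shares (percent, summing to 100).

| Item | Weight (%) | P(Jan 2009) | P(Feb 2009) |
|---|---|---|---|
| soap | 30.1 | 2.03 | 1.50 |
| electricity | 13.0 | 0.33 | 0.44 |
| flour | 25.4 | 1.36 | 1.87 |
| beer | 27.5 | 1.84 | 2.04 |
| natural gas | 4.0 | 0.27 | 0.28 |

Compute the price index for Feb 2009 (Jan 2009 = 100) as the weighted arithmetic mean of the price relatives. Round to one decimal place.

soap: 30.1 × (1.50/2.03) = 30.1 × 0.738916 = 22.2414
electricity: 13.0 × (0.44/0.33) = 13.0 × 1.333333 = 17.3333
flour: 25.4 × (1.87/1.36) = 25.4 × 1.375000 = 34.9250
beer: 27.5 × (2.04/1.84) = 27.5 × 1.108696 = 30.4891
natural gas: 4.0 × (0.28/0.27) = 4.0 × 1.037037 = 4.1481
Index = Σ wᵢ·(p₁ᵢ/p₀ᵢ) = 22.2414 + 17.3333 + 34.9250 + 30.4891 + 4.1481 = 109.1370

109.1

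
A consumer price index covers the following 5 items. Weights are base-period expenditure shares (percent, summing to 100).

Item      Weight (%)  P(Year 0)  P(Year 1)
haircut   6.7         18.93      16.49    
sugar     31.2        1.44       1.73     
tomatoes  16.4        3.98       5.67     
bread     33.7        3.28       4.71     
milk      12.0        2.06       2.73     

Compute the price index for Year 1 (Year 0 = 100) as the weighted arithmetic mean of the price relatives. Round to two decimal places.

130.98

haircut: 6.7 × (16.49/18.93) = 6.7 × 0.871104 = 5.8364
sugar: 31.2 × (1.73/1.44) = 31.2 × 1.201389 = 37.4833
tomatoes: 16.4 × (5.67/3.98) = 16.4 × 1.424623 = 23.3638
bread: 33.7 × (4.71/3.28) = 33.7 × 1.435976 = 48.3924
milk: 12.0 × (2.73/2.06) = 12.0 × 1.325243 = 15.9029
Index = Σ wᵢ·(p₁ᵢ/p₀ᵢ) = 5.8364 + 37.4833 + 23.3638 + 48.3924 + 15.9029 = 130.9788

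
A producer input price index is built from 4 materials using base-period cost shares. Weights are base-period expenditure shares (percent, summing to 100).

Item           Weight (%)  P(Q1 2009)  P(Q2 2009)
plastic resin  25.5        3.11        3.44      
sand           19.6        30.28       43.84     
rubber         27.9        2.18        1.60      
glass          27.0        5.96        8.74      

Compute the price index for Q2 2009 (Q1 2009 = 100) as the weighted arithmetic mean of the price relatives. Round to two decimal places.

116.65

plastic resin: 25.5 × (3.44/3.11) = 25.5 × 1.106109 = 28.2058
sand: 19.6 × (43.84/30.28) = 19.6 × 1.447820 = 28.3773
rubber: 27.9 × (1.60/2.18) = 27.9 × 0.733945 = 20.4771
glass: 27.0 × (8.74/5.96) = 27.0 × 1.466443 = 39.5940
Index = Σ wᵢ·(p₁ᵢ/p₀ᵢ) = 28.2058 + 28.3773 + 20.4771 + 39.5940 = 116.6541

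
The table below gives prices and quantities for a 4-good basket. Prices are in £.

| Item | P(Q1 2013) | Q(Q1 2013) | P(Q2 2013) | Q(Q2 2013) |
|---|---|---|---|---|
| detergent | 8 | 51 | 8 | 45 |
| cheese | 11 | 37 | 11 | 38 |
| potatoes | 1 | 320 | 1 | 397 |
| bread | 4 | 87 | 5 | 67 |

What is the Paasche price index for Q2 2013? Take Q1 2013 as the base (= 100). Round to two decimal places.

104.64

Paasche price index uses current-period quantities as weights.
ΣP(Q2 2013)·Q(Q2 2013) = 8×45 + 11×38 + 1×397 + 5×67 = 360 + 418 + 397 + 335 = 1510
ΣP(Q1 2013)·Q(Q2 2013) = 8×45 + 11×38 + 1×397 + 4×67 = 360 + 418 + 397 + 268 = 1443
Index = 1510 / 1443 × 100 = 104.6431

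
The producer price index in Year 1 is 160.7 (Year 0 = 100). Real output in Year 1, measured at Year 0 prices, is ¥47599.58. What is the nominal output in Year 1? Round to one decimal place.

76492.5

Nominal = Real × (Index/100) = 47599.58 × (160.7/100)
        = 47599.58 × 1.607 = 76492.5251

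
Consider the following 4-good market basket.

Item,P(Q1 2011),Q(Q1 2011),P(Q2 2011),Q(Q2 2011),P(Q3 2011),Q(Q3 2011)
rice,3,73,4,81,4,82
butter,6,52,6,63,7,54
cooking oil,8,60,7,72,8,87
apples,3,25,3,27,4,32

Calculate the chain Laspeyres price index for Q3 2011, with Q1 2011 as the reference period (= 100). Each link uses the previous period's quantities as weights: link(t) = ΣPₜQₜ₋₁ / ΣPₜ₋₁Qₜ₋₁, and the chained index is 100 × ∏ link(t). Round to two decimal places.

Link Q1 2011→Q2 2011:
ΣP(Q2 2011)Q(Q1 2011) = 4×73 + 6×52 + 7×60 + 3×25 = 292 + 312 + 420 + 75 = 1099
ΣP(Q1 2011)Q(Q1 2011) = 3×73 + 6×52 + 8×60 + 3×25 = 219 + 312 + 480 + 75 = 1086
link = 1099/1086 = 1.011971
Link Q2 2011→Q3 2011:
ΣP(Q3 2011)Q(Q2 2011) = 4×81 + 7×63 + 8×72 + 4×27 = 324 + 441 + 576 + 108 = 1449
ΣP(Q2 2011)Q(Q2 2011) = 4×81 + 6×63 + 7×72 + 3×27 = 324 + 378 + 504 + 81 = 1287
link = 1449/1287 = 1.125874
Chained index = 100 × 1.011971 × 1.125874 = 113.9351

113.94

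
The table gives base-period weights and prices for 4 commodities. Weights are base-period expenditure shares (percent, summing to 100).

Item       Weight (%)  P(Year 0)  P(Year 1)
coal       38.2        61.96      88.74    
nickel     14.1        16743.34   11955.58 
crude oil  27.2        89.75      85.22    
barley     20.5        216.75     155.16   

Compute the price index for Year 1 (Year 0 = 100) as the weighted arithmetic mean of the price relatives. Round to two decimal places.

105.28

coal: 38.2 × (88.74/61.96) = 38.2 × 1.432214 = 54.7106
nickel: 14.1 × (11955.58/16743.34) = 14.1 × 0.714050 = 10.0681
crude oil: 27.2 × (85.22/89.75) = 27.2 × 0.949526 = 25.8271
barley: 20.5 × (155.16/216.75) = 20.5 × 0.715848 = 14.6749
Index = Σ wᵢ·(p₁ᵢ/p₀ᵢ) = 54.7106 + 10.0681 + 25.8271 + 14.6749 = 105.2807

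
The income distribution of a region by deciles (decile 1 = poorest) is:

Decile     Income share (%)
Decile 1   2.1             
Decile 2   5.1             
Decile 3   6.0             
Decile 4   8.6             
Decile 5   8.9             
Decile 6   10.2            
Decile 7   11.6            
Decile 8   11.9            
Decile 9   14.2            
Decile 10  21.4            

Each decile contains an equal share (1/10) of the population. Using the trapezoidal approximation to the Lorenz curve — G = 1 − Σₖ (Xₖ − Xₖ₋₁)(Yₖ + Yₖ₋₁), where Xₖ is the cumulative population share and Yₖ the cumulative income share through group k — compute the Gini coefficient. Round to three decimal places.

Cumulative income shares Yₖ: 0.0210, 0.0720, 0.1320, 0.2180, 0.3070, 0.4090, 0.5250, 0.6440, 0.7860, 1.0000
Σ (Xₖ−Xₖ₋₁)(Yₖ+Yₖ₋₁) = (1/10)(0.0210+0.0000) + (1/10)(0.0720+0.0210) + (1/10)(0.1320+0.0720) + (1/10)(0.2180+0.1320) + (1/10)(0.3070+0.2180) + (1/10)(0.4090+0.3070) + (1/10)(0.5250+0.4090) + (1/10)(0.6440+0.5250) + (1/10)(0.7860+0.6440) + (1/10)(1.0000+0.7860)
  = 0.0021 + 0.0093 + 0.0204 + 0.0350 + 0.0525 + 0.0716 + 0.0934 + 0.1169 + 0.1430 + 0.1786 = 0.7228
G = 1 − 0.7228 = 0.2772

0.277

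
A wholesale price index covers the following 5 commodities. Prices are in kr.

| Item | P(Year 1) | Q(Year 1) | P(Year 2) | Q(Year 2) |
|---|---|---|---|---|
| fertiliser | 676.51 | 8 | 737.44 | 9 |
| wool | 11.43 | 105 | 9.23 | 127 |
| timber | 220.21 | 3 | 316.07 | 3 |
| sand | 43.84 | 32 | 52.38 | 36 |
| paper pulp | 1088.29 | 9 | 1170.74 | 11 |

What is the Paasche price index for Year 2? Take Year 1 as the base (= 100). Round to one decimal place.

Paasche price index uses current-period quantities as weights.
ΣP(Year 2)·Q(Year 2) = 737.44×9 + 9.23×127 + 316.07×3 + 52.38×36 + 1170.74×11 = 6636.96 + 1172.21 + 948.21 + 1885.68 + 12878.14 = 23521.2
ΣP(Year 1)·Q(Year 2) = 676.51×9 + 11.43×127 + 220.21×3 + 43.84×36 + 1088.29×11 = 6088.59 + 1451.61 + 660.63 + 1578.24 + 11971.19 = 21750.26
Index = 23521.2 / 21750.26 × 100 = 108.1422

108.1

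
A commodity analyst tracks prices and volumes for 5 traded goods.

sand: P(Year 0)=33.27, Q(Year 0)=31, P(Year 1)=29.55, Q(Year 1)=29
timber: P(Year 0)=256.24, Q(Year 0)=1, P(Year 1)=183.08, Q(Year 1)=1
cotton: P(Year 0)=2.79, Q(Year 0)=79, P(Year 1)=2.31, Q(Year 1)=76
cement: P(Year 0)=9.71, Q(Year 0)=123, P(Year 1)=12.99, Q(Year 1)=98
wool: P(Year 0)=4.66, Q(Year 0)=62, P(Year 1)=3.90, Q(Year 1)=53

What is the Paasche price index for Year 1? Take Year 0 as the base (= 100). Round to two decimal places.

102.42

Paasche price index uses current-period quantities as weights.
ΣP(Year 1)·Q(Year 1) = 29.55×29 + 183.08×1 + 2.31×76 + 12.99×98 + 3.90×53 = 856.95 + 183.08 + 175.56 + 1273.02 + 206.7 = 2695.31
ΣP(Year 0)·Q(Year 1) = 33.27×29 + 256.24×1 + 2.79×76 + 9.71×98 + 4.66×53 = 964.83 + 256.24 + 212.04 + 951.58 + 246.98 = 2631.67
Index = 2695.31 / 2631.67 × 100 = 102.4182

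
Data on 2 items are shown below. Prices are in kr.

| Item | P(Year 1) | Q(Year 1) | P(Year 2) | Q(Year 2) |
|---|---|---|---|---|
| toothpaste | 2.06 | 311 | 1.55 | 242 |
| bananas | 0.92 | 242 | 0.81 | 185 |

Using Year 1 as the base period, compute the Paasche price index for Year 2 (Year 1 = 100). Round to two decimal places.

78.50

Paasche price index uses current-period quantities as weights.
ΣP(Year 2)·Q(Year 2) = 1.55×242 + 0.81×185 = 375.1 + 149.85 = 524.95
ΣP(Year 1)·Q(Year 2) = 2.06×242 + 0.92×185 = 498.52 + 170.2 = 668.72
Index = 524.95 / 668.72 × 100 = 78.5007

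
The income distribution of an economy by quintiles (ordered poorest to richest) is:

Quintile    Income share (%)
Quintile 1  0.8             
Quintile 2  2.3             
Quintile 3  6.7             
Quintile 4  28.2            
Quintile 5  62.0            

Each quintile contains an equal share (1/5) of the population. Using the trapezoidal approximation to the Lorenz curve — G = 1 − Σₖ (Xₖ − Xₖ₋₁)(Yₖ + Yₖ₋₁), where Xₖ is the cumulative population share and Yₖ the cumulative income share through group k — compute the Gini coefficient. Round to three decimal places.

0.593

Cumulative income shares Yₖ: 0.0080, 0.0310, 0.0980, 0.3800, 1.0000
Σ (Xₖ−Xₖ₋₁)(Yₖ+Yₖ₋₁) = (1/5)(0.0080+0.0000) + (1/5)(0.0310+0.0080) + (1/5)(0.0980+0.0310) + (1/5)(0.3800+0.0980) + (1/5)(1.0000+0.3800)
  = 0.0016 + 0.0078 + 0.0258 + 0.0956 + 0.2760 = 0.4068
G = 1 − 0.4068 = 0.5932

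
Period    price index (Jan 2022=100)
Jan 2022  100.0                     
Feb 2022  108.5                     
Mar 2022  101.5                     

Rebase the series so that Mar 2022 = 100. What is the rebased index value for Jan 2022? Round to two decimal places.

Rebased(Jan 2022) = 100.0 / 101.5 × 100 = 98.5222

98.52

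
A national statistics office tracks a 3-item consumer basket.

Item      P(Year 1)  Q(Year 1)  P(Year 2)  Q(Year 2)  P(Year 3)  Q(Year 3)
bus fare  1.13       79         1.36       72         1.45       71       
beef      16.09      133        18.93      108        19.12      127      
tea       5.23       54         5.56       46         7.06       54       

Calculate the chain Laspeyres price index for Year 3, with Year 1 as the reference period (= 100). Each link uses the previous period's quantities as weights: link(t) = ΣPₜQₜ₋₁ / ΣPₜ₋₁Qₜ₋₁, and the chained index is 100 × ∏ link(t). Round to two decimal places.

Link Year 1→Year 2:
ΣP(Year 2)Q(Year 1) = 1.36×79 + 18.93×133 + 5.56×54 = 107.44 + 2517.69 + 300.24 = 2925.37
ΣP(Year 1)Q(Year 1) = 1.13×79 + 16.09×133 + 5.23×54 = 89.27 + 2139.97 + 282.42 = 2511.66
link = 2925.37/2511.66 = 1.164716
Link Year 2→Year 3:
ΣP(Year 3)Q(Year 2) = 1.45×72 + 19.12×108 + 7.06×46 = 104.4 + 2064.96 + 324.76 = 2494.12
ΣP(Year 2)Q(Year 2) = 1.36×72 + 18.93×108 + 5.56×46 = 97.92 + 2044.44 + 255.76 = 2398.12
link = 2494.12/2398.12 = 1.040031
Chained index = 100 × 1.164716 × 1.040031 = 121.1341

121.13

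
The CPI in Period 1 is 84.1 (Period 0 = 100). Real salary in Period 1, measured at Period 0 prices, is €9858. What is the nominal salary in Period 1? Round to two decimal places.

Nominal = Real × (Index/100) = 9858 × (84.1/100)
        = 9858 × 0.841 = 8290.5780

8290.58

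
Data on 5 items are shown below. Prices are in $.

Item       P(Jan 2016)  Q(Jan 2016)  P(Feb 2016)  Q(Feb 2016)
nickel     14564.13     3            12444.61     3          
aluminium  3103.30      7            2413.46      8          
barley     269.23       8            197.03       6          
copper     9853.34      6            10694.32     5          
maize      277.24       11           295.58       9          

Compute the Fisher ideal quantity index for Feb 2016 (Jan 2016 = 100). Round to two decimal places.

Laspeyres component (base-period weights):
ΣP(Jan 2016)Q(Feb 2016) = 14564.13×3 + 3103.30×8 + 269.23×6 + 9853.34×5 + 277.24×9 = 43692.39 + 24826.4 + 1615.38 + 49266.7 + 2495.16 = 121896.03
ΣP(Jan 2016)Q(Jan 2016) = 14564.13×3 + 3103.30×7 + 269.23×8 + 9853.34×6 + 277.24×11 = 43692.39 + 21723.1 + 2153.84 + 59120.04 + 3049.64 = 129739.01
L = 121896.03 / 129739.01 × 100 = 93.9548
Paasche component (current-period weights):
ΣP(Feb 2016)Q(Feb 2016) = 12444.61×3 + 2413.46×8 + 197.03×6 + 10694.32×5 + 295.58×9 = 37333.83 + 19307.68 + 1182.18 + 53471.6 + 2660.22 = 113955.51
ΣP(Feb 2016)Q(Jan 2016) = 12444.61×3 + 2413.46×7 + 197.03×8 + 10694.32×6 + 295.58×11 = 37333.83 + 16894.22 + 1576.24 + 64165.92 + 3251.38 = 123221.59
P = 113955.51 / 123221.59 × 100 = 92.4801
Fisher = √(L × P) = √(93.9548 × 92.4801) = 93.2146

93.21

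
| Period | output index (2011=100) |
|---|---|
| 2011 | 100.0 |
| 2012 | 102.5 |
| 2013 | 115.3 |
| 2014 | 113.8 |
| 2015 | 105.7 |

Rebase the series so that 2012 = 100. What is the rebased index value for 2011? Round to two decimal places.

97.56

Rebased(2011) = 100.0 / 102.5 × 100 = 97.5610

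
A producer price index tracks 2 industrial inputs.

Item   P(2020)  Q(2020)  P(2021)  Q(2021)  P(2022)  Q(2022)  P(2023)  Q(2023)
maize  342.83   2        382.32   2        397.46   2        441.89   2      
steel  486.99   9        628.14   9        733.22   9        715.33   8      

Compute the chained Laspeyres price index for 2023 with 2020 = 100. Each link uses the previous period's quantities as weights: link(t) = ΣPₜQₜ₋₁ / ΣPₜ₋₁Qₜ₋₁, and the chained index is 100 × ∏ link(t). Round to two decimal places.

144.45

Link 2020→2021:
ΣP(2021)Q(2020) = 382.32×2 + 628.14×9 = 764.64 + 5653.26 = 6417.9
ΣP(2020)Q(2020) = 342.83×2 + 486.99×9 = 685.66 + 4382.91 = 5068.57
link = 6417.9/5068.57 = 1.266215
Link 2021→2022:
ΣP(2022)Q(2021) = 397.46×2 + 733.22×9 = 794.92 + 6598.98 = 7393.9
ΣP(2021)Q(2021) = 382.32×2 + 628.14×9 = 764.64 + 5653.26 = 6417.9
link = 7393.9/6417.9 = 1.152075
Link 2022→2023:
ΣP(2023)Q(2022) = 441.89×2 + 715.33×9 = 883.78 + 6437.97 = 7321.75
ΣP(2022)Q(2022) = 397.46×2 + 733.22×9 = 794.92 + 6598.98 = 7393.9
link = 7321.75/7393.9 = 0.990242
Chained index = 100 × 1.266215 × 1.152075 × 0.990242 = 144.4540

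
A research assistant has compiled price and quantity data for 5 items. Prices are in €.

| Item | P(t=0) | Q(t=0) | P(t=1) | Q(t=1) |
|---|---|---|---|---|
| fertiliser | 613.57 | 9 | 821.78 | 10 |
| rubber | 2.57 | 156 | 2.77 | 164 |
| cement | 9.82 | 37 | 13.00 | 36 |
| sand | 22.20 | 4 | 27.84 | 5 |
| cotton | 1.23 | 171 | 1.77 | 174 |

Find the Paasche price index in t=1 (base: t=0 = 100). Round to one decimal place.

Paasche price index uses current-period quantities as weights.
ΣP(t=1)·Q(t=1) = 821.78×10 + 2.77×164 + 13.00×36 + 27.84×5 + 1.77×174 = 8217.8 + 454.28 + 468 + 139.2 + 307.98 = 9587.26
ΣP(t=0)·Q(t=1) = 613.57×10 + 2.57×164 + 9.82×36 + 22.20×5 + 1.23×174 = 6135.7 + 421.48 + 353.52 + 111 + 214.02 = 7235.72
Index = 9587.26 / 7235.72 × 100 = 132.4990

132.5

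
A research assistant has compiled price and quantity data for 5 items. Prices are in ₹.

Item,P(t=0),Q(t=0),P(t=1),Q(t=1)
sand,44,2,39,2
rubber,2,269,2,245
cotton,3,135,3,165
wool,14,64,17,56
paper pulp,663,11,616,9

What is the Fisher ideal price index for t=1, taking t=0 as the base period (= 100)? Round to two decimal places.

Laspeyres component (base-period weights):
ΣP(t=1)Q(t=0) = 39×2 + 2×269 + 3×135 + 17×64 + 616×11 = 78 + 538 + 405 + 1088 + 6776 = 8885
ΣP(t=0)Q(t=0) = 44×2 + 2×269 + 3×135 + 14×64 + 663×11 = 88 + 538 + 405 + 896 + 7293 = 9220
L = 8885 / 9220 × 100 = 96.3666
Paasche component (current-period weights):
ΣP(t=1)Q(t=1) = 39×2 + 2×245 + 3×165 + 17×56 + 616×9 = 78 + 490 + 495 + 952 + 5544 = 7559
ΣP(t=0)Q(t=1) = 44×2 + 2×245 + 3×165 + 14×56 + 663×9 = 88 + 490 + 495 + 784 + 5967 = 7824
P = 7559 / 7824 × 100 = 96.6130
Fisher = √(L × P) = √(96.3666 × 96.6130) = 96.4897

96.49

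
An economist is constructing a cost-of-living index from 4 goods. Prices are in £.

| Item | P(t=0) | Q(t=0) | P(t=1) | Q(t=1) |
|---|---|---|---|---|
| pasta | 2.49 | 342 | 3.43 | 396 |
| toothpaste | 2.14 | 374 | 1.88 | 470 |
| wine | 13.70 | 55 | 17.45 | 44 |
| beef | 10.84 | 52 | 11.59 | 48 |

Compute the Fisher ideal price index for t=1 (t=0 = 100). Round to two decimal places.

115.14

Laspeyres component (base-period weights):
ΣP(t=1)Q(t=0) = 3.43×342 + 1.88×374 + 17.45×55 + 11.59×52 = 1173.06 + 703.12 + 959.75 + 602.68 = 3438.61
ΣP(t=0)Q(t=0) = 2.49×342 + 2.14×374 + 13.70×55 + 10.84×52 = 851.58 + 800.36 + 753.5 + 563.68 = 2969.12
L = 3438.61 / 2969.12 × 100 = 115.8124
Paasche component (current-period weights):
ΣP(t=1)Q(t=1) = 3.43×396 + 1.88×470 + 17.45×44 + 11.59×48 = 1358.28 + 883.6 + 767.8 + 556.32 = 3566
ΣP(t=0)Q(t=1) = 2.49×396 + 2.14×470 + 13.70×44 + 10.84×48 = 986.04 + 1005.8 + 602.8 + 520.32 = 3114.96
P = 3566 / 3114.96 × 100 = 114.4798
Fisher = √(L × P) = √(115.8124 × 114.4798) = 115.1442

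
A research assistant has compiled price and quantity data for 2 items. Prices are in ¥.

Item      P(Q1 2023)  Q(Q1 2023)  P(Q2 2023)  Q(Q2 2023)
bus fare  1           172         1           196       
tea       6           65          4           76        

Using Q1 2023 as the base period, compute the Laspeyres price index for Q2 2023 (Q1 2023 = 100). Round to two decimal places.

Laspeyres price index uses base-period quantities as weights.
ΣP(Q2 2023)·Q(Q1 2023) = 1×172 + 4×65 = 172 + 260 = 432
ΣP(Q1 2023)·Q(Q1 2023) = 1×172 + 6×65 = 172 + 390 = 562
Index = 432 / 562 × 100 = 76.8683

76.87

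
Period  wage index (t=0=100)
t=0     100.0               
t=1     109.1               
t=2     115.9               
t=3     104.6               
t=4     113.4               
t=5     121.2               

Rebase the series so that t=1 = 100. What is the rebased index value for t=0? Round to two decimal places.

Rebased(t=0) = 100.0 / 109.1 × 100 = 91.6590

91.66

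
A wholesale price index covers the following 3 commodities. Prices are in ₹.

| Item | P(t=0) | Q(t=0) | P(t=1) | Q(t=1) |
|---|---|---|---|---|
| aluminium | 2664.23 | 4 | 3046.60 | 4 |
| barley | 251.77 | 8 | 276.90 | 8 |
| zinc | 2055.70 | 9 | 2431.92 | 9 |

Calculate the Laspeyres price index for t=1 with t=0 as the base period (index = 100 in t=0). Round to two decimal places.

Laspeyres price index uses base-period quantities as weights.
ΣP(t=1)·Q(t=0) = 3046.60×4 + 276.90×8 + 2431.92×9 = 12186.4 + 2215.2 + 21887.28 = 36288.88
ΣP(t=0)·Q(t=0) = 2664.23×4 + 251.77×8 + 2055.70×9 = 10656.92 + 2014.16 + 18501.3 = 31172.38
Index = 36288.88 / 31172.38 × 100 = 116.4136

116.41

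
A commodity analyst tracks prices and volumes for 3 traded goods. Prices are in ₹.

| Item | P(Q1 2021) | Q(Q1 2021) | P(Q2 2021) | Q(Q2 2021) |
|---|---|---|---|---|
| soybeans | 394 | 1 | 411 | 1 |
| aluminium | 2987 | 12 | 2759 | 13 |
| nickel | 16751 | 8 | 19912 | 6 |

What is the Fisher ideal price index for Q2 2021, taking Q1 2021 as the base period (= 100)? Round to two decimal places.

112.36

Laspeyres component (base-period weights):
ΣP(Q2 2021)Q(Q1 2021) = 411×1 + 2759×12 + 19912×8 = 411 + 33108 + 159296 = 192815
ΣP(Q1 2021)Q(Q1 2021) = 394×1 + 2987×12 + 16751×8 = 394 + 35844 + 134008 = 170246
L = 192815 / 170246 × 100 = 113.2567
Paasche component (current-period weights):
ΣP(Q2 2021)Q(Q2 2021) = 411×1 + 2759×13 + 19912×6 = 411 + 35867 + 119472 = 155750
ΣP(Q1 2021)Q(Q2 2021) = 394×1 + 2987×13 + 16751×6 = 394 + 38831 + 100506 = 139731
P = 155750 / 139731 × 100 = 111.4642
Fisher = √(L × P) = √(113.2567 × 111.4642) = 112.3569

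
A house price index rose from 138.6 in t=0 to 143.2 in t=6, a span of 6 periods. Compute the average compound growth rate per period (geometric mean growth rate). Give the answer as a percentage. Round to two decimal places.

0.55%

Growth factor = (143.2/138.6)^(1/6) = (1.033189)^(1/6) = 1.005457
Growth rate = 1.005457 − 1 = 0.005457 = 0.5457%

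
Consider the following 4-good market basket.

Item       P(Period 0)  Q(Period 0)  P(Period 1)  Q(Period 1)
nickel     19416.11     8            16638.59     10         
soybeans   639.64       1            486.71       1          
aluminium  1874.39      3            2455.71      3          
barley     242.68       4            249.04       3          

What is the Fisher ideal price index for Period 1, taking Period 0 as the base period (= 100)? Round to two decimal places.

Laspeyres component (base-period weights):
ΣP(Period 1)Q(Period 0) = 16638.59×8 + 486.71×1 + 2455.71×3 + 249.04×4 = 133108.72 + 486.71 + 7367.13 + 996.16 = 141958.72
ΣP(Period 0)Q(Period 0) = 19416.11×8 + 639.64×1 + 1874.39×3 + 242.68×4 = 155328.88 + 639.64 + 5623.17 + 970.72 = 162562.41
L = 141958.72 / 162562.41 × 100 = 87.3257
Paasche component (current-period weights):
ΣP(Period 1)Q(Period 1) = 16638.59×10 + 486.71×1 + 2455.71×3 + 249.04×3 = 166385.9 + 486.71 + 7367.13 + 747.12 = 174986.86
ΣP(Period 0)Q(Period 1) = 19416.11×10 + 639.64×1 + 1874.39×3 + 242.68×3 = 194161.1 + 639.64 + 5623.17 + 728.04 = 201151.95
P = 174986.86 / 201151.95 × 100 = 86.9924
Fisher = √(L × P) = √(87.3257 × 86.9924) = 87.1589

87.16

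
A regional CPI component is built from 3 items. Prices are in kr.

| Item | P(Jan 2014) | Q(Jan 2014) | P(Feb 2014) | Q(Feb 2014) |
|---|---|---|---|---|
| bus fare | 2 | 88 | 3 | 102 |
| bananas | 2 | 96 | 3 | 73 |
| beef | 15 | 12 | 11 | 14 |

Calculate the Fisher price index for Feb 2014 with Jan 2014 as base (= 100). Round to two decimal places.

123.02

Laspeyres component (base-period weights):
ΣP(Feb 2014)Q(Jan 2014) = 3×88 + 3×96 + 11×12 = 264 + 288 + 132 = 684
ΣP(Jan 2014)Q(Jan 2014) = 2×88 + 2×96 + 15×12 = 176 + 192 + 180 = 548
L = 684 / 548 × 100 = 124.8175
Paasche component (current-period weights):
ΣP(Feb 2014)Q(Feb 2014) = 3×102 + 3×73 + 11×14 = 306 + 219 + 154 = 679
ΣP(Jan 2014)Q(Feb 2014) = 2×102 + 2×73 + 15×14 = 204 + 146 + 210 = 560
P = 679 / 560 × 100 = 121.2500
Fisher = √(L × P) = √(124.8175 × 121.2500) = 123.0208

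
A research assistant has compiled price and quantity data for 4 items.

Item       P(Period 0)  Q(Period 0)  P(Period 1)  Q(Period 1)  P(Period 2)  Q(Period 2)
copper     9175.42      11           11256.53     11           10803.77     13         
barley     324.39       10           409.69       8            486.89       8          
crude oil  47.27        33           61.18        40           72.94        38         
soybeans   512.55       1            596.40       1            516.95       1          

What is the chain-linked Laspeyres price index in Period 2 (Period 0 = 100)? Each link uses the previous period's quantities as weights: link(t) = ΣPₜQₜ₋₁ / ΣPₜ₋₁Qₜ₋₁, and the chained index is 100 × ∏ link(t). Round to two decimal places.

Link Period 0→Period 1:
ΣP(Period 1)Q(Period 0) = 11256.53×11 + 409.69×10 + 61.18×33 + 596.40×1 = 123821.83 + 4096.9 + 2018.94 + 596.4 = 130534.07
ΣP(Period 0)Q(Period 0) = 9175.42×11 + 324.39×10 + 47.27×33 + 512.55×1 = 100929.62 + 3243.9 + 1559.91 + 512.55 = 106245.98
link = 130534.07/106245.98 = 1.228602
Link Period 1→Period 2:
ΣP(Period 2)Q(Period 1) = 10803.77×11 + 486.89×8 + 72.94×40 + 516.95×1 = 118841.47 + 3895.12 + 2917.6 + 516.95 = 126171.14
ΣP(Period 1)Q(Period 1) = 11256.53×11 + 409.69×8 + 61.18×40 + 596.40×1 = 123821.83 + 3277.52 + 2447.2 + 596.4 = 130142.95
link = 126171.14/130142.95 = 0.969481
Chained index = 100 × 1.228602 × 0.969481 = 119.1107

119.11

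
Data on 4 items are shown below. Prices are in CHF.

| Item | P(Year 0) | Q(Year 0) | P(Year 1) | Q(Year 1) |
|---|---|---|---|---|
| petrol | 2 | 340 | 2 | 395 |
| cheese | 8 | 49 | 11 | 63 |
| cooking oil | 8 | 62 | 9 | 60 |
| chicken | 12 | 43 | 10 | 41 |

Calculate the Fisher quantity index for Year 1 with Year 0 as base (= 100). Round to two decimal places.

109.48

Laspeyres component (base-period weights):
ΣP(Year 0)Q(Year 1) = 2×395 + 8×63 + 8×60 + 12×41 = 790 + 504 + 480 + 492 = 2266
ΣP(Year 0)Q(Year 0) = 2×340 + 8×49 + 8×62 + 12×43 = 680 + 392 + 496 + 516 = 2084
L = 2266 / 2084 × 100 = 108.7332
Paasche component (current-period weights):
ΣP(Year 1)Q(Year 1) = 2×395 + 11×63 + 9×60 + 10×41 = 790 + 693 + 540 + 410 = 2433
ΣP(Year 1)Q(Year 0) = 2×340 + 11×49 + 9×62 + 10×43 = 680 + 539 + 558 + 430 = 2207
P = 2433 / 2207 × 100 = 110.2401
Fisher = √(L × P) = √(108.7332 × 110.2401) = 109.4841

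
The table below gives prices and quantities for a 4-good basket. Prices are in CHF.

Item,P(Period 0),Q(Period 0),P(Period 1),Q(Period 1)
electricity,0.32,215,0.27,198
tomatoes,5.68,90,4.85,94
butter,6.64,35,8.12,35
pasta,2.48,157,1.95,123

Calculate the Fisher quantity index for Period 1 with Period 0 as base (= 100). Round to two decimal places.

94.84

Laspeyres component (base-period weights):
ΣP(Period 0)Q(Period 1) = 0.32×198 + 5.68×94 + 6.64×35 + 2.48×123 = 63.36 + 533.92 + 232.4 + 305.04 = 1134.72
ΣP(Period 0)Q(Period 0) = 0.32×215 + 5.68×90 + 6.64×35 + 2.48×157 = 68.8 + 511.2 + 232.4 + 389.36 = 1201.76
L = 1134.72 / 1201.76 × 100 = 94.4215
Paasche component (current-period weights):
ΣP(Period 1)Q(Period 1) = 0.27×198 + 4.85×94 + 8.12×35 + 1.95×123 = 53.46 + 455.9 + 284.2 + 239.85 = 1033.41
ΣP(Period 1)Q(Period 0) = 0.27×215 + 4.85×90 + 8.12×35 + 1.95×157 = 58.05 + 436.5 + 284.2 + 306.15 = 1084.9
P = 1033.41 / 1084.9 × 100 = 95.2539
Fisher = √(L × P) = √(94.4215 × 95.2539) = 94.8368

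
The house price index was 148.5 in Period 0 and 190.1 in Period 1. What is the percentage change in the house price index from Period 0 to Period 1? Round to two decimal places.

Change = (190.1 − 148.5) / 148.5 × 100
       = 41.6 / 148.5 × 100 = 28.0135%

28.01%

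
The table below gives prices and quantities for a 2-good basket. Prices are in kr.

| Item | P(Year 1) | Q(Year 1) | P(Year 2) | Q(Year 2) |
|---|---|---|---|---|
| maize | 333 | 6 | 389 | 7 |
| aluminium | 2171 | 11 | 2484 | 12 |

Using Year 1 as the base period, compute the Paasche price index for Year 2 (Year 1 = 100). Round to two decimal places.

Paasche price index uses current-period quantities as weights.
ΣP(Year 2)·Q(Year 2) = 389×7 + 2484×12 = 2723 + 29808 = 32531
ΣP(Year 1)·Q(Year 2) = 333×7 + 2171×12 = 2331 + 26052 = 28383
Index = 32531 / 28383 × 100 = 114.6144

114.61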